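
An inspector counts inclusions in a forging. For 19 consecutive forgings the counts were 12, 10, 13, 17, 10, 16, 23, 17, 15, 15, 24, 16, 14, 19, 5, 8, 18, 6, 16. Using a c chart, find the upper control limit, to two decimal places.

c̄ = (12 + 10 + 13 + 17 + 10 + 16 + 23 + 17 + 15 + 15 + 24 + 16 + 14 + 19 + 5 + 8 + 18 + 6 + 16) / 19 = 274 / 19 = 14.4211
UCL = c̄ + 3√c̄ = 14.4211 + 3 × √14.4211 = 14.4211 + 3 × 3.7975 = 25.8136

25.81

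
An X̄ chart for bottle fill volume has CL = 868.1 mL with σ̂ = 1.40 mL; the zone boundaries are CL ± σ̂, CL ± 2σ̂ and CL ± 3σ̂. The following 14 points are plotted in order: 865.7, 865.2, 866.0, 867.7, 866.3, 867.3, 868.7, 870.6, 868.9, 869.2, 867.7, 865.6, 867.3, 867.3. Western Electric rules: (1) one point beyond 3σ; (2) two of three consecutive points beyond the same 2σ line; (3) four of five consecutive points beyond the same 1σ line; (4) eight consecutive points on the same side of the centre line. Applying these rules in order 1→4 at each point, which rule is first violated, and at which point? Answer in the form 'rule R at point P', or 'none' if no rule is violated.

Zone of each point (C = within 1σ̂, B = 1σ̂–2σ̂, A = 2σ̂–3σ̂, * = beyond 3σ̂; sign = side of CL): 1:-B, 2:-A, 3:-B, 4:-C, 5:-B, 6:-C, 7:+C, 8:+B, 9:+C, 10:+C, 11:-C, 12:-B, 13:-C, 14:-C
Rule 3 (four of five consecutive points beyond the same 1σ limit) is satisfied at point 5.

rule 3 at point 5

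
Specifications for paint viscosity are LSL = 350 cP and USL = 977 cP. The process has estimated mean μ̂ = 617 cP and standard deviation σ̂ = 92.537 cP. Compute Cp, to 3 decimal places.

Cp = (USL − LSL) / (6σ̂) = (977 − 350) / (6 × 92.537) = 627.0000 / 555.2220 = 1.1293

1.129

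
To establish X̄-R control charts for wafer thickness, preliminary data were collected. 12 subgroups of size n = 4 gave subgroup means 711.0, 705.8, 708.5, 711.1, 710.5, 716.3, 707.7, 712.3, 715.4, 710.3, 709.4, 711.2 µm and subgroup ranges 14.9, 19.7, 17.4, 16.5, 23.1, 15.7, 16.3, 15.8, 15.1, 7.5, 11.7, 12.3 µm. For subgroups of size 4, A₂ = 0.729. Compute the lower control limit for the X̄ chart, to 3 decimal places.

X̄̄ = (711.0 + 705.8 + 708.5 + 711.1 + 710.5 + 716.3 + 707.7 + 712.3 + 715.4 + 710.3 + 709.4 + 711.2) / 12 = 8529.5000 / 12 = 710.7917
R̄ = (14.9 + 19.7 + 17.4 + 16.5 + 23.1 + 15.7 + 16.3 + 15.8 + 15.1 + 7.5 + 11.7 + 12.3) / 12 = 186.0000 / 12 = 15.5000
LCL = X̄̄ − A₂·R̄ = 710.7917 − 0.729 × 15.5000 = 699.4922

699.492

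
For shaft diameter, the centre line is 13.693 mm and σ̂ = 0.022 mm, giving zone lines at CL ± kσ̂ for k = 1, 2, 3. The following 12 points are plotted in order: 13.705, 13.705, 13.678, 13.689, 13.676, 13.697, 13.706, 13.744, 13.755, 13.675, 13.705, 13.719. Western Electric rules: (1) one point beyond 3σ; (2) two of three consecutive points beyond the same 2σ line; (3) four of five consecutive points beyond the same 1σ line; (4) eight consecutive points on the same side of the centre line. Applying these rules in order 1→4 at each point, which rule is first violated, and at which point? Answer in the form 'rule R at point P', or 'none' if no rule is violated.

Zone of each point (C = within 1σ̂, B = 1σ̂–2σ̂, A = 2σ̂–3σ̂, * = beyond 3σ̂; sign = side of CL): 1:+C, 2:+C, 3:-C, 4:-C, 5:-C, 6:+C, 7:+C, 8:+A, 9:+A, 10:-C, 11:+C, 12:+B
Rule 2 (two of three consecutive points beyond the same 2σ limit) is satisfied at point 9.

rule 2 at point 9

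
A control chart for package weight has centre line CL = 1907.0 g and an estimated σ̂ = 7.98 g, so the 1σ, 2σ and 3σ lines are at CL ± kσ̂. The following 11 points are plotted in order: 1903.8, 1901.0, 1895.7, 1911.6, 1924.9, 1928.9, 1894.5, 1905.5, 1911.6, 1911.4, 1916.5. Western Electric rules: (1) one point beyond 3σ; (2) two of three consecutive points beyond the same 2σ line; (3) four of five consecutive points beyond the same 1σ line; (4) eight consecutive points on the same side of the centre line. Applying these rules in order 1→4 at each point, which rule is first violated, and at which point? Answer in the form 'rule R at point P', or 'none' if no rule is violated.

Zone of each point (C = within 1σ̂, B = 1σ̂–2σ̂, A = 2σ̂–3σ̂, * = beyond 3σ̂; sign = side of CL): 1:-C, 2:-C, 3:-B, 4:+C, 5:+A, 6:+A, 7:-B, 8:-C, 9:+C, 10:+C, 11:+B
Rule 2 (two of three consecutive points beyond the same 2σ limit) is satisfied at point 6.

rule 2 at point 6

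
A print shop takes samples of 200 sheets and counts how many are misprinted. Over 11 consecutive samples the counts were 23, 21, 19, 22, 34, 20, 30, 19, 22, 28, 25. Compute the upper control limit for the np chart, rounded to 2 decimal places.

p̄ = Σdᵢ / (k·n) = 263 / (11 × 200) = 0.11955
UCL = np̄ + 3·√(np̄(1−p̄)) = 23.9091 + 3 × √(23.9091×0.88045) = 23.9091 + 3 × 4.5881 = 37.6735

37.67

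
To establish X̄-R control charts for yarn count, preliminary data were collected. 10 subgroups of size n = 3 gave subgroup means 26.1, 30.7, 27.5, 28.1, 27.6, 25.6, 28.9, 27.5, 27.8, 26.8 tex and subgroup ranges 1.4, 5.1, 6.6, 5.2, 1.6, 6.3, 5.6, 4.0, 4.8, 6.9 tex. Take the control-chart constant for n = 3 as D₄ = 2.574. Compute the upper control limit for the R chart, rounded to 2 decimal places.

R̄ = (1.4 + 5.1 + 6.6 + 5.2 + 1.6 + 6.3 + 5.6 + 4.0 + 4.8 + 6.9) / 10 = 47.5000 / 10 = 4.7500
UCL_R = D₄·R̄ = 2.574 × 4.7500 = 12.2265

12.23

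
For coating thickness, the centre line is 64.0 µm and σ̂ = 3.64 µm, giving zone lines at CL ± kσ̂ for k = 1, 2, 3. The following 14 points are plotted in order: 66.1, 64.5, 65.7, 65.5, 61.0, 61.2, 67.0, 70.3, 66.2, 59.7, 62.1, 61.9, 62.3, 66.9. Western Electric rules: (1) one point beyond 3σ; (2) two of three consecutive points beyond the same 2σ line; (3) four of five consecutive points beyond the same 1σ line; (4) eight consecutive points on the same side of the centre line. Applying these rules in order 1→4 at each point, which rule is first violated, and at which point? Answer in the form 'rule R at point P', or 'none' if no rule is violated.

none

Zone of each point (C = within 1σ̂, B = 1σ̂–2σ̂, A = 2σ̂–3σ̂, * = beyond 3σ̂; sign = side of CL): 1:+C, 2:+C, 3:+C, 4:+C, 5:-C, 6:-C, 7:+C, 8:+B, 9:+C, 10:-B, 11:-C, 12:-C, 13:-C, 14:+C
No rule fires across all 14 points.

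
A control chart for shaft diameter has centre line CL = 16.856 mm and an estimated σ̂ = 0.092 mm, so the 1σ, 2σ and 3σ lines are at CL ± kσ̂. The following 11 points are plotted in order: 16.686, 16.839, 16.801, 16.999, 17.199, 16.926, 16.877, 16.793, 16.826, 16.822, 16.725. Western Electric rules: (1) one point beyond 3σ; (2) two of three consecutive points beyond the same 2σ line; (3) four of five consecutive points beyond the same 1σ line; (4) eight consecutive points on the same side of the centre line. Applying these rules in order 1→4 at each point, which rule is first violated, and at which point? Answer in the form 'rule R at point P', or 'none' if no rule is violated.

Zone of each point (C = within 1σ̂, B = 1σ̂–2σ̂, A = 2σ̂–3σ̂, * = beyond 3σ̂; sign = side of CL): 1:-B, 2:-C, 3:-C, 4:+B, 5:+*, 6:+C, 7:+C, 8:-C, 9:-C, 10:-C, 11:-B
Rule 1 (one point beyond the 3σ limits) is satisfied at point 5.

rule 1 at point 5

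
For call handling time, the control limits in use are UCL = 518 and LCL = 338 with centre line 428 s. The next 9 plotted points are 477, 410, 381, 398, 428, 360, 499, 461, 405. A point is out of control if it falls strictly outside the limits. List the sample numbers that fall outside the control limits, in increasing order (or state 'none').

All 9 points lie within [338, 518].

none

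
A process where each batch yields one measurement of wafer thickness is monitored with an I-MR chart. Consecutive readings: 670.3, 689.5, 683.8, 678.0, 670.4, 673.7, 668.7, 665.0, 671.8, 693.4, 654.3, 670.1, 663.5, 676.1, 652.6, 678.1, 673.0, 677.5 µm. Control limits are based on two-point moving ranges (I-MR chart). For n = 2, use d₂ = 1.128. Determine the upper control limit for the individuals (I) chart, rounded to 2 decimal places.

X̄ = (670.3 + 689.5 + 683.8 + 678.0 + 670.4 + 673.7 + 668.7 + 665.0 + 671.8 + 693.4 + 654.3 + 670.1 + 663.5 + 676.1 + 652.6 + 678.1 + 673.0 + 677.5) / 18 = 672.7667
Moving ranges: 19.2, 5.7, 5.8, 7.6, 3.3, 5.0, 3.7, 6.8, 21.6, 39.1, 15.8, 6.6, 12.6, 23.5, 25.5, 5.1, 4.5; M̄R̄ = 211.4000 / 17 = 12.4353
UCL = X̄ + 3·M̄R̄/d₂ = 672.7667 + 3 × 12.4353 / 1.128 = 705.8393

705.84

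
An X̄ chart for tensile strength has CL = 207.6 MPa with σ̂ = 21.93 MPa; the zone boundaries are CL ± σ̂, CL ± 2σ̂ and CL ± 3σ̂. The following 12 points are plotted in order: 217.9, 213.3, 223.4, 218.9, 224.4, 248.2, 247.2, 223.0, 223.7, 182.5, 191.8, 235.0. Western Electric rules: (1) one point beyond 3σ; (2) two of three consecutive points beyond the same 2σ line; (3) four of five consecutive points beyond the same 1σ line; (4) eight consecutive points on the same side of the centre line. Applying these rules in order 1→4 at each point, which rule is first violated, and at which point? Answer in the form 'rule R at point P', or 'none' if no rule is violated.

Zone of each point (C = within 1σ̂, B = 1σ̂–2σ̂, A = 2σ̂–3σ̂, * = beyond 3σ̂; sign = side of CL): 1:+C, 2:+C, 3:+C, 4:+C, 5:+C, 6:+B, 7:+B, 8:+C, 9:+C, 10:-B, 11:-C, 12:+B
Rule 4 (eight consecutive points on the same side of the centre line) is satisfied at point 8.

rule 4 at point 8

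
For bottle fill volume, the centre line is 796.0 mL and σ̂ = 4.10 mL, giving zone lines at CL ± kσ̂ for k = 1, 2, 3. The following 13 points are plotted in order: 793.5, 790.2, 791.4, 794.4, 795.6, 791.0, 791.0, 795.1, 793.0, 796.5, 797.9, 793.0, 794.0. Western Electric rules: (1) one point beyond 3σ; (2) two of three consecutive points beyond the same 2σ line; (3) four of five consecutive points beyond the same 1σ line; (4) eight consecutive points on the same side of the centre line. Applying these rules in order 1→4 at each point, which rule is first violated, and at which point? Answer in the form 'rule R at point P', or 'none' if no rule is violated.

Zone of each point (C = within 1σ̂, B = 1σ̂–2σ̂, A = 2σ̂–3σ̂, * = beyond 3σ̂; sign = side of CL): 1:-C, 2:-B, 3:-B, 4:-C, 5:-C, 6:-B, 7:-B, 8:-C, 9:-C, 10:+C, 11:+C, 12:-C, 13:-C
Rule 4 (eight consecutive points on the same side of the centre line) is satisfied at point 8.

rule 4 at point 8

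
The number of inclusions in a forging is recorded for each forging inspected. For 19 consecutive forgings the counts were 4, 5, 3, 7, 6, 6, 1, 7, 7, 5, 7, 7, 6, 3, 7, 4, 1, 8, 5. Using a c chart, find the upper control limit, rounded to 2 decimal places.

c̄ = (4 + 5 + 3 + 7 + 6 + 6 + 1 + 7 + 7 + 5 + 7 + 7 + 6 + 3 + 7 + 4 + 1 + 8 + 5) / 19 = 99 / 19 = 5.2105
UCL = c̄ + 3√c̄ = 5.2105 + 3 × √5.2105 = 5.2105 + 3 × 2.2827 = 12.0585

12.06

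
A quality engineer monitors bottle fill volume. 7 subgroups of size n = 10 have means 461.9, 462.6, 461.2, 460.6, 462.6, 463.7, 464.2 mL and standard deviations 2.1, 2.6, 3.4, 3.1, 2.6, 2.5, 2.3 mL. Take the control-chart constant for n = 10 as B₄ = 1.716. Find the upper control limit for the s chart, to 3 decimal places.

4.560

s̄ = (2.1 + 2.6 + 3.4 + 3.1 + 2.6 + 2.5 + 2.3) / 7 = 2.6571
UCL_s = B₄·s̄ = 1.716 × 2.6571 = 4.5597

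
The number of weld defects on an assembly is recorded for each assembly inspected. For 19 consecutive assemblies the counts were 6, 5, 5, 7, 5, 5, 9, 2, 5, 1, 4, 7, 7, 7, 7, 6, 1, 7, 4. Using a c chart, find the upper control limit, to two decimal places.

c̄ = (6 + 5 + 5 + 7 + 5 + 5 + 9 + 2 + 5 + 1 + 4 + 7 + 7 + 7 + 7 + 6 + 1 + 7 + 4) / 19 = 100 / 19 = 5.2632
UCL = c̄ + 3√c̄ = 5.2632 + 3 × √5.2632 = 5.2632 + 3 × 2.2942 = 12.1456

12.15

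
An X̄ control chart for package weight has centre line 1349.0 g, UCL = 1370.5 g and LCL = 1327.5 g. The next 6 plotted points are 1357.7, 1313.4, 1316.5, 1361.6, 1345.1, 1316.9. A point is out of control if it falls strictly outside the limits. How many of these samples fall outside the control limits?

3

Compare each point to [1327.5, 1370.5]: sample 2 = 1313.4 < LCL; sample 3 = 1316.5 < LCL; sample 6 = 1316.9 < LCL.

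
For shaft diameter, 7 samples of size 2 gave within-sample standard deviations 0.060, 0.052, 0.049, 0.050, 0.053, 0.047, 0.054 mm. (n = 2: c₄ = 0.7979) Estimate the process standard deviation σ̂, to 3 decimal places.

s̄ = (0.060 + 0.052 + 0.049 + 0.050 + 0.053 + 0.047 + 0.054) / 7 = 0.0521
σ̂ = s̄ / c₄ = 0.0521 / 0.7979 = 0.0654

0.065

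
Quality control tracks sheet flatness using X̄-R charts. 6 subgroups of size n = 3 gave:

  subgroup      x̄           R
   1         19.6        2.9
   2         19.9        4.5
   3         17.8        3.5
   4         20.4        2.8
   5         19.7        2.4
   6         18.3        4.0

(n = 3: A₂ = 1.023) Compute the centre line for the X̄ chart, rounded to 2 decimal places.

19.28

X̄̄ = (19.6 + 19.9 + 17.8 + 20.4 + 19.7 + 18.3) / 6 = 115.7000 / 6 = 19.2833
CL = X̄̄ = 19.2833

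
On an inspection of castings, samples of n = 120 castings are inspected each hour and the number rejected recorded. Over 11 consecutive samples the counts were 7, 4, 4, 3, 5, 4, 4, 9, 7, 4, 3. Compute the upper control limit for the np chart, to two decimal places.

11.42

p̄ = Σdᵢ / (k·n) = 54 / (11 × 120) = 0.04091
UCL = np̄ + 3·√(np̄(1−p̄)) = 4.9091 + 3 × √(4.9091×0.95909) = 4.9091 + 3 × 2.1699 = 11.4187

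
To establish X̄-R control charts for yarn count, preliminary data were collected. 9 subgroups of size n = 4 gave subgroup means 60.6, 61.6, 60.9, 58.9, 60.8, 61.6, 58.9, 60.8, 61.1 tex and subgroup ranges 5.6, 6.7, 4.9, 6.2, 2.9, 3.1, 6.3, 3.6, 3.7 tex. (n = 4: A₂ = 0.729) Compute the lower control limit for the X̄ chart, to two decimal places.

57.09

X̄̄ = (60.6 + 61.6 + 60.9 + 58.9 + 60.8 + 61.6 + 58.9 + 60.8 + 61.1) / 9 = 545.2000 / 9 = 60.5778
R̄ = (5.6 + 6.7 + 4.9 + 6.2 + 2.9 + 3.1 + 6.3 + 3.6 + 3.7) / 9 = 43.0000 / 9 = 4.7778
LCL = X̄̄ − A₂·R̄ = 60.5778 − 0.729 × 4.7778 = 57.0948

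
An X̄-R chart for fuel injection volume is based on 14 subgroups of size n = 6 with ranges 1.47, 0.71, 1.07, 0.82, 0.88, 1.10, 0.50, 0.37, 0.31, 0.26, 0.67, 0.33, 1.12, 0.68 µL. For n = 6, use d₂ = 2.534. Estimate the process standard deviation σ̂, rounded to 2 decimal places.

R̄ = (1.47 + 0.71 + 1.07 + 0.82 + 0.88 + 1.10 + 0.50 + 0.37 + 0.31 + 0.26 + 0.67 + 0.33 + 1.12 + 0.68) / 14 = 0.7350
σ̂ = R̄ / d₂ = 0.7350 / 2.534 = 0.2901

0.29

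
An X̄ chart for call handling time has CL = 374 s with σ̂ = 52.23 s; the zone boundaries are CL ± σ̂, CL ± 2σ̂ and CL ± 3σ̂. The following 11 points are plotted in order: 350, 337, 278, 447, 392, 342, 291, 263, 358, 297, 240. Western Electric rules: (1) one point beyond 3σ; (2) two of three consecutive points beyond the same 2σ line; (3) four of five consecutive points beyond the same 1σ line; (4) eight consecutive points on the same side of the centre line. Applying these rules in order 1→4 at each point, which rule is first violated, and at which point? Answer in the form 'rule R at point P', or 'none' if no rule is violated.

Zone of each point (C = within 1σ̂, B = 1σ̂–2σ̂, A = 2σ̂–3σ̂, * = beyond 3σ̂; sign = side of CL): 1:-C, 2:-C, 3:-B, 4:+B, 5:+C, 6:-C, 7:-B, 8:-A, 9:-C, 10:-B, 11:-A
Rule 3 (four of five consecutive points beyond the same 1σ limit) is satisfied at point 11.

rule 3 at point 11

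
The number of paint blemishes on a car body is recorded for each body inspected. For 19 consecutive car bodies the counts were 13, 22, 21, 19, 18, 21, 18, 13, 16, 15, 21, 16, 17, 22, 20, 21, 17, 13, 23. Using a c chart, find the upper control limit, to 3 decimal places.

31.013

c̄ = (13 + 22 + 21 + 19 + 18 + 21 + 18 + 13 + 16 + 15 + 21 + 16 + 17 + 22 + 20 + 21 + 17 + 13 + 23) / 19 = 346 / 19 = 18.2105
UCL = c̄ + 3√c̄ = 18.2105 + 3 × √18.2105 = 18.2105 + 3 × 4.2674 = 31.0127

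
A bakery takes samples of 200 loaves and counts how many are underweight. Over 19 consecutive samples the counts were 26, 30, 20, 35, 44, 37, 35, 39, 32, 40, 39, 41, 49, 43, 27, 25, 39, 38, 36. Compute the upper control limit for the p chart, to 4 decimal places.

p̄ = Σdᵢ / (k·n) = 675 / (19 × 200) = 0.17763
UCL = p̄ + 3·√(p̄(1−p̄)/n) = 0.17763 + 3 × √(0.17763×0.82237/200) = 0.17763 + 3 × 0.02703 = 0.25871

0.2587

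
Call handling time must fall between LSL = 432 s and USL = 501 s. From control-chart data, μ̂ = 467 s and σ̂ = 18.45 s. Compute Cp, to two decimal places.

Cp = (USL − LSL) / (6σ̂) = (501 − 432) / (6 × 18.45) = 69.0000 / 110.7000 = 0.6233

0.62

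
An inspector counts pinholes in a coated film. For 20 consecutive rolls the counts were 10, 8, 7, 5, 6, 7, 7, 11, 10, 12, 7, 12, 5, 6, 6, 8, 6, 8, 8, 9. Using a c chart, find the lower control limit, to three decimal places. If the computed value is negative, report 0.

0.000

c̄ = (10 + 8 + 7 + 5 + 6 + 7 + 7 + 11 + 10 + 12 + 7 + 12 + 5 + 6 + 6 + 8 + 6 + 8 + 8 + 9) / 20 = 158 / 20 = 7.9000
LCL = c̄ − 3√c̄ = 7.9000 − 3 × 2.8107 = -0.5321 → 0 (cannot be negative)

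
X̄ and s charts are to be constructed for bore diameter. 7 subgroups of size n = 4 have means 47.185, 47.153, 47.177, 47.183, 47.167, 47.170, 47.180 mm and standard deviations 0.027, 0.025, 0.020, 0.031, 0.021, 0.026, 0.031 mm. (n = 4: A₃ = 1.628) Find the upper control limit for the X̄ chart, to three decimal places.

X̄̄ = (47.185 + 47.153 + 47.177 + 47.183 + 47.167 + 47.170 + 47.180) / 7 = 47.1736
s̄ = (0.027 + 0.025 + 0.020 + 0.031 + 0.021 + 0.026 + 0.031) / 7 = 0.0259
UCL = X̄̄ + A₃·s̄ = 47.1736 + 1.628 × 0.0259 = 47.2157

47.216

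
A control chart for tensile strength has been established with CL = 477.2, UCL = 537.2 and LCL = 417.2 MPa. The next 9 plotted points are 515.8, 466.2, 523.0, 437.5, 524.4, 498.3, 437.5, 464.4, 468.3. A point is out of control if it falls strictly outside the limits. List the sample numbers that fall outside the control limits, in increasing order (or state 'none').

none

All 9 points lie within [417.2, 537.2].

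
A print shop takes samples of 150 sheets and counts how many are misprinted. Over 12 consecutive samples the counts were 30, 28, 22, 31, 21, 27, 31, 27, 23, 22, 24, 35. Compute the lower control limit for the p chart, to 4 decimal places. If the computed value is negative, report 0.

0.0846

p̄ = Σdᵢ / (k·n) = 321 / (12 × 150) = 0.17833
LCL = p̄ − 3·√(p̄(1−p̄)/n) = 0.17833 − 3 × 0.03125 = 0.08457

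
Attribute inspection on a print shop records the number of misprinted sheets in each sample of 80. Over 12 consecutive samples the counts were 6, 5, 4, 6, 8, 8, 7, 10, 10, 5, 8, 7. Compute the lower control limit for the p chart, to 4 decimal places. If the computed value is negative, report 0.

0.0000

p̄ = Σdᵢ / (k·n) = 84 / (12 × 80) = 0.08750
LCL = p̄ − 3·√(p̄(1−p̄)/n) = 0.08750 − 3 × 0.03159 = -0.00728 → 0 (negative, so LCL = 0)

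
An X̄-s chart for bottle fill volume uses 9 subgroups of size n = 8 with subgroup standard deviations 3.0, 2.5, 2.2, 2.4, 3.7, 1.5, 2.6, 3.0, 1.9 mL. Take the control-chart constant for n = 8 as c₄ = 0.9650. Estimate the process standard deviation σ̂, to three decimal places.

s̄ = (3.0 + 2.5 + 2.2 + 2.4 + 3.7 + 1.5 + 2.6 + 3.0 + 1.9) / 9 = 2.5333
σ̂ = s̄ / c₄ = 2.5333 / 0.9650 = 2.6252

2.625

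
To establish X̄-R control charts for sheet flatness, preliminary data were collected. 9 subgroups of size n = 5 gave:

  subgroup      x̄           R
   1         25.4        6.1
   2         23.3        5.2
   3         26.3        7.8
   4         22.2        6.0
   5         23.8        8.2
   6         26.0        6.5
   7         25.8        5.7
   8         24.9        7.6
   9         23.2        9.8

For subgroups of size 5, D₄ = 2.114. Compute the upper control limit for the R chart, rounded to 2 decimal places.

R̄ = (6.1 + 5.2 + 7.8 + 6.0 + 8.2 + 6.5 + 5.7 + 7.6 + 9.8) / 9 = 62.9000 / 9 = 6.9889
UCL_R = D₄·R̄ = 2.114 × 6.9889 = 14.7745

14.77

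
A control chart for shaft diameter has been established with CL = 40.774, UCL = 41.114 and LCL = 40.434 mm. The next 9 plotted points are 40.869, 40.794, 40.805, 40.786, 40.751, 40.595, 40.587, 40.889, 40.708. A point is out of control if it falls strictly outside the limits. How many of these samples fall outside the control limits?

All 9 points lie within [40.434, 41.114].

0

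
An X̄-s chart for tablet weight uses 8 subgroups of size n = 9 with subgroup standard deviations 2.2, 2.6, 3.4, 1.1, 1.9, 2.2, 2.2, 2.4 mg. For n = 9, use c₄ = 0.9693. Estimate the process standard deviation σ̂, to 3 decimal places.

2.321

s̄ = (2.2 + 2.6 + 3.4 + 1.1 + 1.9 + 2.2 + 2.2 + 2.4) / 8 = 2.2500
σ̂ = s̄ / c₄ = 2.2500 / 0.9693 = 2.3213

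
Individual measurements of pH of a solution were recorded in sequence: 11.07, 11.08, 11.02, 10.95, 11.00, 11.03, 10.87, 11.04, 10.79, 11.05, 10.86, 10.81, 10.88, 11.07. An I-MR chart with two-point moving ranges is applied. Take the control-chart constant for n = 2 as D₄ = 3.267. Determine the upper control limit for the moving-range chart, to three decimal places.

Moving ranges: 0.01, 0.06, 0.07, 0.05, 0.03, 0.16, 0.17, 0.25, 0.26, 0.19, 0.05, 0.07, 0.19; M̄R̄ = 1.5600 / 13 = 0.1200
UCL_MR = D₄·M̄R̄ = 3.267 × 0.1200 = 0.3920

0.392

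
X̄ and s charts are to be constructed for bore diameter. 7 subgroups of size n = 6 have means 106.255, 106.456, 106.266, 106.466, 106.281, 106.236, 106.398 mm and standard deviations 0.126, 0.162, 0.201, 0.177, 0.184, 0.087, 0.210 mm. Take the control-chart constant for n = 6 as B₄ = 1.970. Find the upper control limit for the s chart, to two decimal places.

s̄ = (0.126 + 0.162 + 0.201 + 0.177 + 0.184 + 0.087 + 0.210) / 7 = 0.1639
UCL_s = B₄·s̄ = 1.970 × 0.1639 = 0.3228

0.32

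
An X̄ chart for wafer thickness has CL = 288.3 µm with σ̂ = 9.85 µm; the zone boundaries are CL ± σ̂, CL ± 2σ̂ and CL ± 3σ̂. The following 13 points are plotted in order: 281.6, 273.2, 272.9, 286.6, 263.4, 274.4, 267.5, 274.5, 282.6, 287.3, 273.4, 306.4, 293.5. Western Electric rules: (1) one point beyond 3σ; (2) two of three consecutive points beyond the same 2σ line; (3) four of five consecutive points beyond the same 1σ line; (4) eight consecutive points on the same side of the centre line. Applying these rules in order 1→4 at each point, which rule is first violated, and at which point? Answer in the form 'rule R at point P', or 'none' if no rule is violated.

rule 3 at point 6

Zone of each point (C = within 1σ̂, B = 1σ̂–2σ̂, A = 2σ̂–3σ̂, * = beyond 3σ̂; sign = side of CL): 1:-C, 2:-B, 3:-B, 4:-C, 5:-A, 6:-B, 7:-A, 8:-B, 9:-C, 10:-C, 11:-B, 12:+B, 13:+C
Rule 3 (four of five consecutive points beyond the same 1σ limit) is satisfied at point 6.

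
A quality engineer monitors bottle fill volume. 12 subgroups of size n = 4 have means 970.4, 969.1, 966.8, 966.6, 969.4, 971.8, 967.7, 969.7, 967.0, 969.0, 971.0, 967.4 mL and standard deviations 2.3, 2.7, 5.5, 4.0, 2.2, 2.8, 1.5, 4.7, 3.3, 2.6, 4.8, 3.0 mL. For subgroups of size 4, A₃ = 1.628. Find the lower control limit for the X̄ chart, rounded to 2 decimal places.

963.48

X̄̄ = (970.4 + 969.1 + 966.8 + 966.6 + 969.4 + 971.8 + 967.7 + 969.7 + 967.0 + 969.0 + 971.0 + 967.4) / 12 = 968.8250
s̄ = (2.3 + 2.7 + 5.5 + 4.0 + 2.2 + 2.8 + 1.5 + 4.7 + 3.3 + 2.6 + 4.8 + 3.0) / 12 = 3.2833
LCL = X̄̄ − A₃·s̄ = 968.8250 − 1.628 × 3.2833 = 963.4797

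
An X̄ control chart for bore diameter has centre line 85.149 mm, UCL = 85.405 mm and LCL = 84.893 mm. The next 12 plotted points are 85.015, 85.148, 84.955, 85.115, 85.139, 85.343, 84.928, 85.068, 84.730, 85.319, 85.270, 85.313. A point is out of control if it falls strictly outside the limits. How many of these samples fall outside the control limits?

1

Compare each point to [84.893, 85.405]: sample 9 = 84.730 < LCL.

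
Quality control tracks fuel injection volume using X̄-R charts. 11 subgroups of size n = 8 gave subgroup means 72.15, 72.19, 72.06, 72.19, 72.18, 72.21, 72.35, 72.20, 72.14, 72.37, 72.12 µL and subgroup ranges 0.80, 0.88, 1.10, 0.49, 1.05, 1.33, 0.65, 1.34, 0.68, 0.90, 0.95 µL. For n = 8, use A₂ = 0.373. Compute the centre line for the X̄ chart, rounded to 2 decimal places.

X̄̄ = (72.15 + 72.19 + 72.06 + 72.19 + 72.18 + 72.21 + 72.35 + 72.20 + 72.14 + 72.37 + 72.12) / 11 = 794.1600 / 11 = 72.1964
CL = X̄̄ = 72.1964

72.20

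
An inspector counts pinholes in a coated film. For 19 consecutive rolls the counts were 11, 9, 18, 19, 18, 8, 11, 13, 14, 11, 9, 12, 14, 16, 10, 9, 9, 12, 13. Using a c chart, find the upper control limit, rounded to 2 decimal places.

c̄ = (11 + 9 + 18 + 19 + 18 + 8 + 11 + 13 + 14 + 11 + 9 + 12 + 14 + 16 + 10 + 9 + 9 + 12 + 13) / 19 = 236 / 19 = 12.4211
UCL = c̄ + 3√c̄ = 12.4211 + 3 × √12.4211 = 12.4211 + 3 × 3.5244 = 22.9941

22.99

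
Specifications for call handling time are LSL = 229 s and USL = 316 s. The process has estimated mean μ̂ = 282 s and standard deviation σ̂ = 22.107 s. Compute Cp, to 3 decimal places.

Cp = (USL − LSL) / (6σ̂) = (316 − 229) / (6 × 22.107) = 87.0000 / 132.6420 = 0.6559

0.656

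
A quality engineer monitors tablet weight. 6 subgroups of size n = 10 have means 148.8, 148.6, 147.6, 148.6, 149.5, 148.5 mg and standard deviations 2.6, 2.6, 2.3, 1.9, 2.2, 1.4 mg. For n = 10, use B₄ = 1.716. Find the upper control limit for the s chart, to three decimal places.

s̄ = (2.6 + 2.6 + 2.3 + 1.9 + 2.2 + 1.4) / 6 = 2.1667
UCL_s = B₄·s̄ = 1.716 × 2.1667 = 3.7180

3.718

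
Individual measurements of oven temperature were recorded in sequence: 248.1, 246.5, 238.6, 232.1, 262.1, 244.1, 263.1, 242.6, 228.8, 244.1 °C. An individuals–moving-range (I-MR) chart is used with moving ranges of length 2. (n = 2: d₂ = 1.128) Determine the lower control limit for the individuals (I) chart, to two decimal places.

205.83

X̄ = (248.1 + 246.5 + 238.6 + 232.1 + 262.1 + 244.1 + 263.1 + 242.6 + 228.8 + 244.1) / 10 = 245.0100
Moving ranges: 1.6, 7.9, 6.5, 30.0, 18.0, 19.0, 20.5, 13.8, 15.3; M̄R̄ = 132.6000 / 9 = 14.7333
LCL = X̄ − 3·M̄R̄/d₂ = 245.0100 − 3 × 14.7333 / 1.128 = 205.8256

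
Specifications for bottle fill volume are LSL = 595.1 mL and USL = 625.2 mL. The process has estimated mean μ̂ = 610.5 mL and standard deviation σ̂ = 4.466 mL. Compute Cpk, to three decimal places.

1.097

Cpu = (USL − μ̂) / (3σ̂) = (625.2 − 610.5) / (3 × 4.466) = 1.0972; Cpl = (μ̂ − LSL) / (3σ̂) = (610.5 − 595.1) / (3 × 4.466) = 1.1494; Cpk = min(Cpu, Cpl) = 1.0972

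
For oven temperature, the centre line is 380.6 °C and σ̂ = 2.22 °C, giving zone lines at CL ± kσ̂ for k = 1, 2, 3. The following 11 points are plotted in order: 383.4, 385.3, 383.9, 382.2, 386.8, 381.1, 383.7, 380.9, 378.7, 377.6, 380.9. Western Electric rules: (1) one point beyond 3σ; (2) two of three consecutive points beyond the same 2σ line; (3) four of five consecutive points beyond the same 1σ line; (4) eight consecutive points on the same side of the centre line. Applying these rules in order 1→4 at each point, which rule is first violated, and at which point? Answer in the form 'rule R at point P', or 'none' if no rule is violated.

Zone of each point (C = within 1σ̂, B = 1σ̂–2σ̂, A = 2σ̂–3σ̂, * = beyond 3σ̂; sign = side of CL): 1:+B, 2:+A, 3:+B, 4:+C, 5:+A, 6:+C, 7:+B, 8:+C, 9:-C, 10:-B, 11:+C
Rule 3 (four of five consecutive points beyond the same 1σ limit) is satisfied at point 5.

rule 3 at point 5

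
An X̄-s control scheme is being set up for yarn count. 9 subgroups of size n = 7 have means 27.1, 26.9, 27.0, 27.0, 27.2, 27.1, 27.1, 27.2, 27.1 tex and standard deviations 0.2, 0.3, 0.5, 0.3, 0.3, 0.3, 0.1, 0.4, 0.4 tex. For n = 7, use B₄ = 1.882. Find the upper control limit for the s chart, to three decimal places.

s̄ = (0.2 + 0.3 + 0.5 + 0.3 + 0.3 + 0.3 + 0.1 + 0.4 + 0.4) / 9 = 0.3111
UCL_s = B₄·s̄ = 1.882 × 0.3111 = 0.5855

0.586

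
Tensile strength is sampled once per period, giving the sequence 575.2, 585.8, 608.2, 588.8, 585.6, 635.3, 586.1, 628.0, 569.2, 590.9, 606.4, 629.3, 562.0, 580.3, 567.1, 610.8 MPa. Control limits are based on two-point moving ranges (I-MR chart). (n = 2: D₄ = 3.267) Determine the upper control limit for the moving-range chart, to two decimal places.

Moving ranges: 10.6, 22.4, 19.4, 3.2, 49.7, 49.2, 41.9, 58.8, 21.7, 15.5, 22.9, 67.3, 18.3, 13.2, 43.7; M̄R̄ = 457.8000 / 15 = 30.5200
UCL_MR = D₄·M̄R̄ = 3.267 × 30.5200 = 99.7088

99.71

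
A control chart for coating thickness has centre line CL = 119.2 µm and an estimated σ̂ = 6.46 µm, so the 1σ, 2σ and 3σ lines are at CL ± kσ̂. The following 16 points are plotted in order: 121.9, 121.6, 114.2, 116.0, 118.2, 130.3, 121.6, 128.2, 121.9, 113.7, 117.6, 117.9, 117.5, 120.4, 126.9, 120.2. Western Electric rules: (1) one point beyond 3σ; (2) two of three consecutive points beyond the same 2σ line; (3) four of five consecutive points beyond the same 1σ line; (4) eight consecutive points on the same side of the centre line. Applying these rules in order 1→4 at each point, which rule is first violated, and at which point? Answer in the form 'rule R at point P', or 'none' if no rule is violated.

Zone of each point (C = within 1σ̂, B = 1σ̂–2σ̂, A = 2σ̂–3σ̂, * = beyond 3σ̂; sign = side of CL): 1:+C, 2:+C, 3:-C, 4:-C, 5:-C, 6:+B, 7:+C, 8:+B, 9:+C, 10:-C, 11:-C, 12:-C, 13:-C, 14:+C, 15:+B, 16:+C
No rule fires across all 16 points.

none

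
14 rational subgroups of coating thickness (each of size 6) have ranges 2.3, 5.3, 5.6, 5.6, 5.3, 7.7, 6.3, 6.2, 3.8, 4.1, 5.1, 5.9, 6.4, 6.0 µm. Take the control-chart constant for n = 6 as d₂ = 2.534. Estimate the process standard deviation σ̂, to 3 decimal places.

R̄ = (2.3 + 5.3 + 5.6 + 5.6 + 5.3 + 7.7 + 6.3 + 6.2 + 3.8 + 4.1 + 5.1 + 5.9 + 6.4 + 6.0) / 14 = 5.4000
σ̂ = R̄ / d₂ = 5.4000 / 2.534 = 2.1310

2.131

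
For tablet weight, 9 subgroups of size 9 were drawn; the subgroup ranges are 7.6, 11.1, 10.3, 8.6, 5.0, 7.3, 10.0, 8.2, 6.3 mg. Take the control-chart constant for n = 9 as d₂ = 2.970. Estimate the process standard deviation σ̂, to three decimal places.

R̄ = (7.6 + 11.1 + 10.3 + 8.6 + 5.0 + 7.3 + 10.0 + 8.2 + 6.3) / 9 = 8.2667
σ̂ = R̄ / d₂ = 8.2667 / 2.970 = 2.7834

2.783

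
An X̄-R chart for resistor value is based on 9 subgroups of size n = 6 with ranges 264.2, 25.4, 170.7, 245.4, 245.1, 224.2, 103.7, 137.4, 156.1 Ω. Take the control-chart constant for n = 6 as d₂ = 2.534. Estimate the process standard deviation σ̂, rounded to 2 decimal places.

68.94

R̄ = (264.2 + 25.4 + 170.7 + 245.4 + 245.1 + 224.2 + 103.7 + 137.4 + 156.1) / 9 = 174.6889
σ̂ = R̄ / d₂ = 174.6889 / 2.534 = 68.9380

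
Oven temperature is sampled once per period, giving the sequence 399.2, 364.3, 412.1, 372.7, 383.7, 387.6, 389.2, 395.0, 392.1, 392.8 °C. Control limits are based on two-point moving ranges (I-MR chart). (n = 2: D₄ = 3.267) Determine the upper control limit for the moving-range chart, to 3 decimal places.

Moving ranges: 34.9, 47.8, 39.4, 11.0, 3.9, 1.6, 5.8, 2.9, 0.7; M̄R̄ = 148.0000 / 9 = 16.4444
UCL_MR = D₄·M̄R̄ = 3.267 × 16.4444 = 53.7240

53.724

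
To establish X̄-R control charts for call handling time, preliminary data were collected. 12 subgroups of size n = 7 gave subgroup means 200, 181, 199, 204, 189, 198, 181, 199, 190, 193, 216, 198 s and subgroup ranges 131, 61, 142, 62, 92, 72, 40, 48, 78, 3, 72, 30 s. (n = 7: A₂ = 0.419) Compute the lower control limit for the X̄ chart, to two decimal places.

X̄̄ = (200 + 181 + 199 + 204 + 189 + 198 + 181 + 199 + 190 + 193 + 216 + 198) / 12 = 2348.0000 / 12 = 195.6667
R̄ = (131 + 61 + 142 + 62 + 92 + 72 + 40 + 48 + 78 + 3 + 72 + 30) / 12 = 831.0000 / 12 = 69.2500
LCL = X̄̄ − A₂·R̄ = 195.6667 − 0.419 × 69.2500 = 166.6509

166.65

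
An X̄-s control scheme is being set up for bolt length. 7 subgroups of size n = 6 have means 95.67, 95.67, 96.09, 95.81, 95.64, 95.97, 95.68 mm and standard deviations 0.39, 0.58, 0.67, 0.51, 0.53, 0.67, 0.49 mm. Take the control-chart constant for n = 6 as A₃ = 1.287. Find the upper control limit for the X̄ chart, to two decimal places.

X̄̄ = (95.67 + 95.67 + 96.09 + 95.81 + 95.64 + 95.97 + 95.68) / 7 = 95.7900
s̄ = (0.39 + 0.58 + 0.67 + 0.51 + 0.53 + 0.67 + 0.49) / 7 = 0.5486
UCL = X̄̄ + A₃·s̄ = 95.7900 + 1.287 × 0.5486 = 96.4960

96.50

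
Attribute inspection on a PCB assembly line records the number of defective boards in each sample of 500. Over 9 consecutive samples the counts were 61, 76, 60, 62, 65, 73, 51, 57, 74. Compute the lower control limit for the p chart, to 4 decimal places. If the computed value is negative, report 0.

p̄ = Σdᵢ / (k·n) = 579 / (9 × 500) = 0.12867
LCL = p̄ − 3·√(p̄(1−p̄)/n) = 0.12867 − 3 × 0.01497 = 0.08374

0.0837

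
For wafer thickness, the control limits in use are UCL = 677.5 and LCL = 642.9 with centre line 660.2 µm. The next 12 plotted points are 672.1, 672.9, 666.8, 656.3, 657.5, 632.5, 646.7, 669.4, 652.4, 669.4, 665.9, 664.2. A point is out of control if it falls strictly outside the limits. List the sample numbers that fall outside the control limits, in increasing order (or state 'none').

6

Compare each point to [642.9, 677.5]: sample 6 = 632.5 < LCL.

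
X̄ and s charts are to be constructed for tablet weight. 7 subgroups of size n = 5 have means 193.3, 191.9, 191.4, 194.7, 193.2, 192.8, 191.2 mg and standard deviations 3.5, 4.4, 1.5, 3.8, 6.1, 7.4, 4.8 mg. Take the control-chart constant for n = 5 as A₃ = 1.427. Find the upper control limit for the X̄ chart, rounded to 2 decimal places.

199.06

X̄̄ = (193.3 + 191.9 + 191.4 + 194.7 + 193.2 + 192.8 + 191.2) / 7 = 192.6429
s̄ = (3.5 + 4.4 + 1.5 + 3.8 + 6.1 + 7.4 + 4.8) / 7 = 4.5000
UCL = X̄̄ + A₃·s̄ = 192.6429 + 1.427 × 4.5000 = 199.0644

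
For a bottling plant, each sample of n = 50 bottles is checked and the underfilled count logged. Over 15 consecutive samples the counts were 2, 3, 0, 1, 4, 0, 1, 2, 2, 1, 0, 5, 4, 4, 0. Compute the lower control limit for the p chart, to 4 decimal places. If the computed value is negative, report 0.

p̄ = Σdᵢ / (k·n) = 29 / (15 × 50) = 0.03867
LCL = p̄ − 3·√(p̄(1−p̄)/n) = 0.03867 − 3 × 0.02727 = -0.04313 → 0 (negative, so LCL = 0)

0.0000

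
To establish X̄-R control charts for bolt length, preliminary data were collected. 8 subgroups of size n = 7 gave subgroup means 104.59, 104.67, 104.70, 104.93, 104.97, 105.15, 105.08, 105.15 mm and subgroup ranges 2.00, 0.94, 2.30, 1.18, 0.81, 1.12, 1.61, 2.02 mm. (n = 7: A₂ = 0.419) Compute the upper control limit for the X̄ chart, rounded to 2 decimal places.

X̄̄ = (104.59 + 104.67 + 104.70 + 104.93 + 104.97 + 105.15 + 105.08 + 105.15) / 8 = 839.2400 / 8 = 104.9050
R̄ = (2.00 + 0.94 + 2.30 + 1.18 + 0.81 + 1.12 + 1.61 + 2.02) / 8 = 11.9800 / 8 = 1.4975
UCL = X̄̄ + A₂·R̄ = 104.9050 + 0.419 × 1.4975 = 105.5325

105.53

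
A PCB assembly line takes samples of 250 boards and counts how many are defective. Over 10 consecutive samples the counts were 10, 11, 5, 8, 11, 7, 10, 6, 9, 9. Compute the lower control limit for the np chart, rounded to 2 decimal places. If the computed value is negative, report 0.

0.00

p̄ = Σdᵢ / (k·n) = 86 / (10 × 250) = 0.03440
LCL = np̄ − 3·√(np̄(1−p̄)) = 8.6000 − 3 × 2.8817 = -0.0451 → 0 (negative, so LCL = 0)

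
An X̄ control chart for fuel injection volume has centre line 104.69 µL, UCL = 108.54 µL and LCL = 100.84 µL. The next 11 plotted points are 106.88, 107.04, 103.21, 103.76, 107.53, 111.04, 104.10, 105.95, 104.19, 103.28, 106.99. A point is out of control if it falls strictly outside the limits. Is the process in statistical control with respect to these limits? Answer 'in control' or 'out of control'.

Compare each point to [100.84, 108.54]: sample 6 = 111.04 > UCL.

out of control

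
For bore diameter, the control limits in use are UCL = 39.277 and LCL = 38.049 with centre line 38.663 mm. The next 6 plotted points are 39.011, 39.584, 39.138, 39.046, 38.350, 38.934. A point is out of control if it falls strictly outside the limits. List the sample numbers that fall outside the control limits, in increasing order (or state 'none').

2

Compare each point to [38.049, 39.277]: sample 2 = 39.584 > UCL.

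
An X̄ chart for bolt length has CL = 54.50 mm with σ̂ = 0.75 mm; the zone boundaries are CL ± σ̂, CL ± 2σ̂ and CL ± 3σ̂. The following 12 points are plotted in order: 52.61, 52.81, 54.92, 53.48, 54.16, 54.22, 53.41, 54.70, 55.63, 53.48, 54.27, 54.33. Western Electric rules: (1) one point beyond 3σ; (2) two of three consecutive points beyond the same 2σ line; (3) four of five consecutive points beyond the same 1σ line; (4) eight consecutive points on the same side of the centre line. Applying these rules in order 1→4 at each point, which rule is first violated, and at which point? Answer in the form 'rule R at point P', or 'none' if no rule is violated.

Zone of each point (C = within 1σ̂, B = 1σ̂–2σ̂, A = 2σ̂–3σ̂, * = beyond 3σ̂; sign = side of CL): 1:-A, 2:-A, 3:+C, 4:-B, 5:-C, 6:-C, 7:-B, 8:+C, 9:+B, 10:-B, 11:-C, 12:-C
Rule 2 (two of three consecutive points beyond the same 2σ limit) is satisfied at point 2.

rule 2 at point 2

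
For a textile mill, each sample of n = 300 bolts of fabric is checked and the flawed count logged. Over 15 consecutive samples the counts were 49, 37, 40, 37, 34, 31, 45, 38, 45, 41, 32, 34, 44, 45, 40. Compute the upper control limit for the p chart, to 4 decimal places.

p̄ = Σdᵢ / (k·n) = 592 / (15 × 300) = 0.13156
UCL = p̄ + 3·√(p̄(1−p̄)/n) = 0.13156 + 3 × √(0.13156×0.86844/300) = 0.13156 + 3 × 0.01951 = 0.19010

0.1901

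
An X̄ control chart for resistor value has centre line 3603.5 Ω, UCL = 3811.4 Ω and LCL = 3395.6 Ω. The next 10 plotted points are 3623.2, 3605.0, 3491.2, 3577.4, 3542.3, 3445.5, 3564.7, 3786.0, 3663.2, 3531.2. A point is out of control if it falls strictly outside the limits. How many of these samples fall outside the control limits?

0

All 10 points lie within [3395.6, 3811.4].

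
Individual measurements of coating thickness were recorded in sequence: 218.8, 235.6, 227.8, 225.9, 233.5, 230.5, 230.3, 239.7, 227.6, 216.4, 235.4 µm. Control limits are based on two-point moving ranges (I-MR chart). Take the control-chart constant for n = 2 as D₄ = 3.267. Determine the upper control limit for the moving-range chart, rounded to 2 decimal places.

Moving ranges: 16.8, 7.8, 1.9, 7.6, 3.0, 0.2, 9.4, 12.1, 11.2, 19.0; M̄R̄ = 89.0000 / 10 = 8.9000
UCL_MR = D₄·M̄R̄ = 3.267 × 8.9000 = 29.0763

29.08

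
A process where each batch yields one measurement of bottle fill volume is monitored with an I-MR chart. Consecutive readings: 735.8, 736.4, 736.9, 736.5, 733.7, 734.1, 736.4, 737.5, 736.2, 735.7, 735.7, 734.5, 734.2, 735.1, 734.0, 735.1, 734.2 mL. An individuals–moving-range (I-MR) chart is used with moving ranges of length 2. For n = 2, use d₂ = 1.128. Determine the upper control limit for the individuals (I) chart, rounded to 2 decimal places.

737.97

X̄ = (735.8 + 736.4 + 736.9 + 736.5 + 733.7 + 734.1 + 736.4 + 737.5 + 736.2 + 735.7 + 735.7 + 734.5 + 734.2 + 735.1 + 734.0 + 735.1 + 734.2) / 17 = 735.4118
Moving ranges: 0.6, 0.5, 0.4, 2.8, 0.4, 2.3, 1.1, 1.3, 0.5, 0.0, 1.2, 0.3, 0.9, 1.1, 1.1, 0.9; M̄R̄ = 15.4000 / 16 = 0.9625
UCL = X̄ + 3·M̄R̄/d₂ = 735.4118 + 3 × 0.9625 / 1.128 = 737.9716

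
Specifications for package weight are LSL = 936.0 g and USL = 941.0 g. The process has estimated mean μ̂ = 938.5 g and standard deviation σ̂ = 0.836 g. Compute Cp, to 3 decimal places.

Cp = (USL − LSL) / (6σ̂) = (941.0 − 936.0) / (6 × 0.836) = 5.0000 / 5.0160 = 0.9968

0.997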